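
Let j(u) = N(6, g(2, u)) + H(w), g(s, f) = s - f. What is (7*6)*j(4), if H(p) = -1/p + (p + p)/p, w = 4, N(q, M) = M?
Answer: -21/2 ≈ -10.500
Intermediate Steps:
H(p) = 2 - 1/p (H(p) = -1/p + (2*p)/p = -1/p + 2 = 2 - 1/p)
j(u) = 15/4 - u (j(u) = (2 - u) + (2 - 1/4) = (2 - u) + 7/4 = 15/4 - u)
(7*6)*j(4) = (7*6)*(15/4 - 1*4) = 42*(15/4 - 4) = 42*(-1/4) = -21/2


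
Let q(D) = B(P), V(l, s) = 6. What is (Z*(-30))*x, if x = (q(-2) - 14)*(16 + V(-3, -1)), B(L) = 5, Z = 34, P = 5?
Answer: 201960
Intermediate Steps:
q(D) = 5
x = -198 (x = (5 - 14)*(16 + 6) = -9*22 = -198)
(Z*(-30))*x = (34*(-30))*(-198) = -1020*(-198) = 201960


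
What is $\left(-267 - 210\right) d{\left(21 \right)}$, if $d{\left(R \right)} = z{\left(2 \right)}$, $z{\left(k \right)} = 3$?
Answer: $-1431$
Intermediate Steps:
$d{\left(R \right)} = 3$
$\left(-267 - 210\right) d{\left(21 \right)} = \left(-267 - 210\right) 3 = \left(-477\right) 3 = -1431$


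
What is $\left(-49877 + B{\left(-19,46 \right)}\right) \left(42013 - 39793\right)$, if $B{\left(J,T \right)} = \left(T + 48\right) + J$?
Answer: $-110560440$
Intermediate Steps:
$B{\left(J,T \right)} = 48 + J + T$ ($B{\left(J,T \right)} = \left(48 + T\right) + J = 48 + J + T$)
$\left(-49877 + B{\left(-19,46 \right)}\right) \left(42013 - 39793\right) = \left(-49877 + \left(48 - 19 + 46\right)\right) \left(42013 - 39793\right) = \left(-49877 + 75\right) 2220 = \left(-49802\right) 2220 = -110560440$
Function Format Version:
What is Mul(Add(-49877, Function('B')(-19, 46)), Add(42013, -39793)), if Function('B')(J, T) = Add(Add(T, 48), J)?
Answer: -110560440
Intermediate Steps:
Function('B')(J, T) = Add(48, J, T) (Function('B')(J, T) = Add(Add(48, T), J) = Add(48, J, T))
Mul(Add(-49877, Function('B')(-19, 46)), Add(42013, -39793)) = Mul(Add(-49877, Add(48, -19, 46)), Add(42013, -39793)) = Mul(Add(-49877, 75), 2220) = Mul(-49802, 2220) = -110560440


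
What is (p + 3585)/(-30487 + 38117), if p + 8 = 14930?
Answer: 18507/7630 ≈ 2.4256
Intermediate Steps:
p = 14922 (p = -8 + 14930 = 14922)
(p + 3585)/(-30487 + 38117) = (14922 + 3585)/(-30487 + 38117) = 18507/7630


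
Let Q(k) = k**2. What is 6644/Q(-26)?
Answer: 1661/169 ≈ 9.8284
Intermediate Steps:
6644/Q(-26) = 6644/((-26)**2) = 6644/676 = 6644*(1/676) = 1661/169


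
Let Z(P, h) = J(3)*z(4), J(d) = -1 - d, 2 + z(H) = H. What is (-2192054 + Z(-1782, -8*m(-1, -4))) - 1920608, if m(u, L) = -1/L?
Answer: -4112670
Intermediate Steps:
z(H) = -2 + H
Z(P, h) = -8 (Z(P, h) = (-1 - 1*3)*(-2 + 4) = (-1 - 3)*2 = -4*2 = -8)
(-2192054 + Z(-1782, -8*m(-1, -4))) - 1920608 = (-2192054 - 8) - 1920608 = -2192062 - 1920608 = -4112670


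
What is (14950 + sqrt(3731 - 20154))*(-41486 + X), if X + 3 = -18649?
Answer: -899063100 - 60138*I*sqrt(16423) ≈ -8.9906e+8 - 7.7068e+6*I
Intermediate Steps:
X = -18652 (X = -3 - 18649 = -18652)
(14950 + sqrt(3731 - 20154))*(-41486 + X) = (14950 + sqrt(3731 - 20154))*(-41486 - 18652) = (14950 + sqrt(-16423))*(-60138) = (14950 + I*sqrt(16423))*(-60138) = -899063100 - 60138*I*sqrt(16423)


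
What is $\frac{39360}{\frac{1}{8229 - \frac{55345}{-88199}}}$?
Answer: $\frac{28569255893760}{88199} \approx 3.2392 \cdot 10^{8}$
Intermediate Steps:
$\frac{39360}{\frac{1}{8229 - \frac{55345}{-88199}}} = \frac{39360}{\frac{1}{8229 - - \frac{55345}{88199}}} = \frac{39360}{\frac{1}{8229 + \frac{55345}{88199}}} = \frac{39360}{\frac{1}{\frac{725844916}{88199}}} = \frac{39360}{\frac{88199}{725844916}} = 39360 \cdot \frac{725844916}{88199} = \frac{28569255893760}{88199}$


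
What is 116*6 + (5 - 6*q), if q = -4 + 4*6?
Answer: 581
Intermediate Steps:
q = 20 (q = -4 + 24 = 20)
116*6 + (5 - 6*q) = 116*6 + (5 - 6*20) = 696 + (5 - 120) = 696 - 115 = 581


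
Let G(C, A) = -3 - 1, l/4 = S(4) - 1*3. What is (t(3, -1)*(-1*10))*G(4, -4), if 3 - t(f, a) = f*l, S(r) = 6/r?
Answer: 840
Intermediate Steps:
l = -6 (l = 4*(6/4 - 1*3) = 4*(6*(1/4) - 3) = 4*(3/2 - 3) = 4*(-3/2) = -6)
t(f, a) = 3 + 6*f (t(f, a) = 3 - f*(-6) = 3 - (-6)*f = 3 + 6*f)
G(C, A) = -4
(t(3, -1)*(-1*10))*G(4, -4) = ((3 + 6*3)*(-1*10))*(-4) = ((3 + 18)*(-10))*(-4) = (21*(-10))*(-4) = -210*(-4) = 840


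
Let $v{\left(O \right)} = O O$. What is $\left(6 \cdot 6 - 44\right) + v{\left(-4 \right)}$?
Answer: $8$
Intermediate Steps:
$v{\left(O \right)} = O^{2}$
$\left(6 \cdot 6 - 44\right) + v{\left(-4 \right)} = \left(6 \cdot 6 - 44\right) + \left(-4\right)^{2} = \left(36 - 44\right) + 16 = -8 + 16 = 8$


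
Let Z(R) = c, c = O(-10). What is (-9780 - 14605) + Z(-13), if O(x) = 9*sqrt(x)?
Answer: -24385 + 9*I*sqrt(10) ≈ -24385.0 + 28.461*I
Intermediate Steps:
c = 9*I*sqrt(10) (c = 9*sqrt(-10) = 9*(I*sqrt(10)) = 9*I*sqrt(10) ≈ 28.461*I)
Z(R) = 9*I*sqrt(10)
(-9780 - 14605) + Z(-13) = (-9780 - 14605) + 9*I*sqrt(10) = -24385 + 9*I*sqrt(10)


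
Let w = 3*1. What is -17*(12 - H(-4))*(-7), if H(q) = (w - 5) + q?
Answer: 2142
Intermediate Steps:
w = 3
H(q) = -2 + q (H(q) = (3 - 5) + q = -2 + q)
-17*(12 - H(-4))*(-7) = -17*(12 - (-2 - 4))*(-7) = -17*(12 - 1*(-6))*(-7) = -17*(12 + 6)*(-7) = -17*18*(-7) = -306*(-7) = 2142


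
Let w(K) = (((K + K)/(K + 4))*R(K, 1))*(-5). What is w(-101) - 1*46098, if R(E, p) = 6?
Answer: -4477566/97 ≈ -46161.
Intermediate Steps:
w(K) = -60*K/(4 + K) (w(K) = (((K + K)/(K + 4))*6)*(-5) = (((2*K)/(4 + K))*6)*(-5) = ((2*K/(4 + K))*6)*(-5) = (12*K/(4 + K))*(-5) = -60*K/(4 + K))
w(-101) - 1*46098 = -60*(-101)/(4 - 101) - 1*46098 = -60*(-101)/(-97) - 46098 = -60*(-101)*(-1/97) - 46098 = -6060/97 - 46098 = -4477566/97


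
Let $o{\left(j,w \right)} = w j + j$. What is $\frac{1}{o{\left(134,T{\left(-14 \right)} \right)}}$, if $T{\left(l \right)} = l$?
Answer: $- \frac{1}{1742} \approx -0.00057405$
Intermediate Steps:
$o{\left(j,w \right)} = j + j w$ ($o{\left(j,w \right)} = j w + j = j + j w$)
$\frac{1}{o{\left(134,T{\left(-14 \right)} \right)}} = \frac{1}{134 \left(1 - 14\right)} = \frac{1}{134 \left(-13\right)} = \frac{1}{-1742} = - \frac{1}{1742}$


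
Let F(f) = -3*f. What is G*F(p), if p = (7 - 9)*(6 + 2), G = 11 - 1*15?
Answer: -192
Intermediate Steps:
G = -4 (G = 11 - 15 = -4)
p = -16 (p = -2*8 = -16)
G*F(p) = -(-12)*(-16) = -4*48 = -192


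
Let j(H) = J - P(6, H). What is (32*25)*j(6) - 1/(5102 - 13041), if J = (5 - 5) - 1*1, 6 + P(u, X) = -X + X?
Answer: 31756001/7939 ≈ 4000.0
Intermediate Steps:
P(u, X) = -6 (P(u, X) = -6 + (-X + X) = -6 + 0 = -6)
J = -1 (J = 0 - 1 = -1)
j(H) = 5 (j(H) = -1 - 1*(-6) = -1 + 6 = 5)
(32*25)*j(6) - 1/(5102 - 13041) = (32*25)*5 - 1/(5102 - 13041) = 800*5 - 1/(-7939) = 4000 - 1*(-1/7939) = 4000 + 1/7939 = 31756001/7939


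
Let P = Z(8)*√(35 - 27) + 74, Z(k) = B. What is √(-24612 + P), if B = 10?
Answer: √(-24538 + 20*√2) ≈ 156.56*I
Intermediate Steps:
Z(k) = 10
P = 74 + 20*√2 (P = 10*√(35 - 27) + 74 = 10*√8 + 74 = 10*(2*√2) + 74 = 20*√2 + 74 = 74 + 20*√2 ≈ 102.28)
√(-24612 + P) = √(-24612 + (74 + 20*√2)) = √(-24538 + 20*√2)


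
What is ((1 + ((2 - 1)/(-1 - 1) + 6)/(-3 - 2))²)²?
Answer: 1/10000 ≈ 0.00010000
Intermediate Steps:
((1 + ((2 - 1)/(-1 - 1) + 6)/(-3 - 2))²)² = ((1 + (1/(-2) + 6)/(-5))²)² = ((1 + (1*(-½) + 6)*(-⅕))²)² = ((1 + (-½ + 6)*(-⅕))²)² = ((1 + (11/2)*(-⅕))²)² = ((1 - 11/10)²)² = ((-⅒)²)² = (1/100)² = 1/10000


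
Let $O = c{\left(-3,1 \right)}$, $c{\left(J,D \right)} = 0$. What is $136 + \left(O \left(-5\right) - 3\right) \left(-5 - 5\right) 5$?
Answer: $286$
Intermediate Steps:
$O = 0$
$136 + \left(O \left(-5\right) - 3\right) \left(-5 - 5\right) 5 = 136 + \left(0 \left(-5\right) - 3\right) \left(-5 - 5\right) 5 = 136 + \left(0 - 3\right) \left(\left(-10\right) 5\right) = 136 - -150 = 136 + 150 = 286$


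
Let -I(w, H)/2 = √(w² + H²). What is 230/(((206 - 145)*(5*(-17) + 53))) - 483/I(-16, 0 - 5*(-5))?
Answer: -115/976 + 483*√881/1762 ≈ 8.0185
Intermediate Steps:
I(w, H) = -2*√(H² + w²) (I(w, H) = -2*√(w² + H²) = -2*√(H² + w²))
230/(((206 - 145)*(5*(-17) + 53))) - 483/I(-16, 0 - 5*(-5)) = 230/(((206 - 145)*(5*(-17) + 53))) - 483*(-1/(2*√((0 - 5*(-5))² + (-16)²))) = 230/((61*(-85 + 53))) - 483*(-1/(2*√((0 + 25)² + 256))) = 230/((61*(-32))) - 483*(-1/(2*√(25² + 256))) = 230/(-1952) - 483*(-1/(2*√(625 + 256))) = 230*(-1/1952) - 483*(-√881/1762) = -115/976 - (-483)*√881/1762 = -115/976 + 483*√881/1762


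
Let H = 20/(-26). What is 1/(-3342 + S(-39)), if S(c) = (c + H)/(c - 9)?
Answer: -624/2084891 ≈ -0.00029930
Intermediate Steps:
H = -10/13 (H = 20*(-1/26) = -10/13 ≈ -0.76923)
S(c) = (-10/13 + c)/(-9 + c) (S(c) = (c - 10/13)/(c - 9) = (-10/13 + c)/(-9 + c))
1/(-3342 + S(-39)) = 1/(-3342 + (-10/13 - 39)/(-9 - 39)) = 1/(-3342 - 517/13/(-48)) = 1/(-3342 - 1/48*(-517/13)) = 1/(-3342 + 517/624) = 1/(-2084891/624) = -624/2084891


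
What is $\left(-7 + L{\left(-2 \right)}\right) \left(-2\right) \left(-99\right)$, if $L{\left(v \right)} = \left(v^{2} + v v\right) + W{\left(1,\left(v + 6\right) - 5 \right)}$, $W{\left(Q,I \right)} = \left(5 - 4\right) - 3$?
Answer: $-198$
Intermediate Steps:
$W{\left(Q,I \right)} = -2$ ($W{\left(Q,I \right)} = 1 - 3 = -2$)
$L{\left(v \right)} = -2 + 2 v^{2}$ ($L{\left(v \right)} = \left(v^{2} + v v\right) - 2 = \left(v^{2} + v^{2}\right) - 2 = 2 v^{2} - 2 = -2 + 2 v^{2}$)
$\left(-7 + L{\left(-2 \right)}\right) \left(-2\right) \left(-99\right) = \left(-7 - \left(2 - 2 \left(-2\right)^{2}\right)\right) \left(-2\right) \left(-99\right) = \left(-7 + \left(-2 + 2 \cdot 4\right)\right) \left(-2\right) \left(-99\right) = \left(-7 + \left(-2 + 8\right)\right) \left(-2\right) \left(-99\right) = \left(-7 + 6\right) \left(-2\right) \left(-99\right) = \left(-1\right) \left(-2\right) \left(-99\right) = 2 \left(-99\right) = -198$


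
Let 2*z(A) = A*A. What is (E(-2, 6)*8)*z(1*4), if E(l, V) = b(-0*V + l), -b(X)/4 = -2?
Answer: 512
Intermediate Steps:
z(A) = A**2/2 (z(A) = (A*A)/2 = A**2/2)
b(X) = 8 (b(X) = -4*(-2) = 8)
E(l, V) = 8
(E(-2, 6)*8)*z(1*4) = (8*8)*((1*4)**2/2) = 64*((1/2)*4**2) = 64*((1/2)*16) = 64*8 = 512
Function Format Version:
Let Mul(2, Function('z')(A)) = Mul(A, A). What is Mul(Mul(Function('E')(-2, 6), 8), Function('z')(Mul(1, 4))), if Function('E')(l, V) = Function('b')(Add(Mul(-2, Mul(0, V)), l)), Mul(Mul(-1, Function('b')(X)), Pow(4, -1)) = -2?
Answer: 512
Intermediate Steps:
Function('z')(A) = Mul(Rational(1, 2), Pow(A, 2)) (Function('z')(A) = Mul(Rational(1, 2), Mul(A, A)) = Mul(Rational(1, 2), Pow(A, 2)))
Function('b')(X) = 8 (Function('b')(X) = Mul(-4, -2) = 8)
Function('E')(l, V) = 8
Mul(Mul(Function('E')(-2, 6), 8), Function('z')(Mul(1, 4))) = Mul(Mul(8, 8), Mul(Rational(1, 2), Pow(Mul(1, 4), 2))) = Mul(64, Mul(Rational(1, 2), Pow(4, 2))) = Mul(64, Mul(Rational(1, 2), 16)) = Mul(64, 8) = 512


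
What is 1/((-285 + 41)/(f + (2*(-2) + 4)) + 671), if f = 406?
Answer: 203/136091 ≈ 0.0014916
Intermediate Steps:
1/((-285 + 41)/(f + (2*(-2) + 4)) + 671) = 1/((-285 + 41)/(406 + (2*(-2) + 4)) + 671) = 1/(-244/(406 + (-4 + 4)) + 671) = 1/(-244/(406 + 0) + 671) = 1/(-244/406 + 671) = 1/(-244*1/406 + 671) = 1/(-122/203 + 671) = 1/(136091/203) = 203/136091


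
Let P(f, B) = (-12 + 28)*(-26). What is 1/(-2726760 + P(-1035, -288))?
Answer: -1/2727176 ≈ -3.6668e-7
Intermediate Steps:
P(f, B) = -416 (P(f, B) = 16*(-26) = -416)
1/(-2726760 + P(-1035, -288)) = 1/(-2726760 - 416) = 1/(-2727176) = -1/2727176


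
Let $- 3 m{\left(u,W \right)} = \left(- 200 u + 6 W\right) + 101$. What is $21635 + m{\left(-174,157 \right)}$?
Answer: $\frac{29062}{3} \approx 9687.3$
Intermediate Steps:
$m{\left(u,W \right)} = - \frac{101}{3} - 2 W + \frac{200 u}{3}$ ($m{\left(u,W \right)} = - \frac{\left(- 200 u + 6 W\right) + 101}{3} = - \frac{101 - 200 u + 6 W}{3} = - \frac{101}{3} - 2 W + \frac{200 u}{3}$)
$21635 + m{\left(-174,157 \right)} = 21635 - \frac{35843}{3} = \frac{29062}{3}$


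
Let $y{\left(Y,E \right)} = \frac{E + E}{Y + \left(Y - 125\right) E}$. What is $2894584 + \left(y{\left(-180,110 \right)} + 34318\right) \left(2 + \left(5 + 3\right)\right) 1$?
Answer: $\frac{10920977752}{3373} \approx 3.2378 \cdot 10^{6}$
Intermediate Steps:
$y{\left(Y,E \right)} = \frac{2 E}{Y + E \left(-125 + Y\right)}$ ($y{\left(Y,E \right)} = \frac{2 E}{Y + \left(-125 + Y\right) E} = \frac{2 E}{Y + E \left(-125 + Y\right)}$)
$2894584 + \left(y{\left(-180,110 \right)} + 34318\right) \left(2 + \left(5 + 3\right)\right) 1 = 2894584 + \left(2 \cdot 110 \frac{1}{-180 - 13750 + 110 \left(-180\right)} + 34318\right) \left(2 + \left(5 + 3\right)\right) 1 = 2894584 + \left(2 \cdot 110 \frac{1}{-180 - 13750 - 19800} + 34318\right) \left(2 + 8\right) 1 = 2894584 + \left(2 \cdot 110 \frac{1}{-33730} + 34318\right) 10 \cdot 1 = 2894584 + \left(2 \cdot 110 \left(- \frac{1}{33730}\right) + 34318\right) 10 = 2894584 + \left(- \frac{22}{3373} + 34318\right) 10 = 2894584 + \frac{115754592}{3373} \cdot 10 = 2894584 + \frac{1157545920}{3373} = \frac{10920977752}{3373}$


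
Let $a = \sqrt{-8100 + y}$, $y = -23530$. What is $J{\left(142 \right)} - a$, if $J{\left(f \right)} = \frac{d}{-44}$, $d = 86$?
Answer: $- \frac{43}{22} - i \sqrt{31630} \approx -1.9545 - 177.85 i$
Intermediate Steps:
$J{\left(f \right)} = - \frac{43}{22}$ ($J{\left(f \right)} = \frac{86}{-44} = 86 \left(- \frac{1}{44}\right) = - \frac{43}{22}$)
$a = i \sqrt{31630}$ ($a = \sqrt{-8100 - 23530} = \sqrt{-31630} = i \sqrt{31630} \approx 177.85 i$)
$J{\left(142 \right)} - a = - \frac{43}{22} - i \sqrt{31630}$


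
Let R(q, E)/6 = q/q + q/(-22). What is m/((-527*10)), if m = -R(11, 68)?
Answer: 3/5270 ≈ 0.00056926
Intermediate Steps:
R(q, E) = 6 - 3*q/11 (R(q, E) = 6*(q/q + q/(-22)) = 6*(1 + q*(-1/22)) = 6*(1 - q/22) = 6 - 3*q/11)
m = -3 (m = -(6 - 3/11*11) = -(6 - 3) = -1*3 = -3)
m/((-527*10)) = -3/((-527*10)) = -3/(-5270) = -3*(-1/5270) = 3/5270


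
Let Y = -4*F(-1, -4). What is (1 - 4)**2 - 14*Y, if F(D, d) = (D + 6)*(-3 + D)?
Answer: -1111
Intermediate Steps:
F(D, d) = (-3 + D)*(6 + D) (F(D, d) = (6 + D)*(-3 + D) = (-3 + D)*(6 + D))
Y = 80 (Y = -4*(-18 + (-1)**2 + 3*(-1)) = -4*(-18 + 1 - 3) = -4*(-20) = 80)
(1 - 4)**2 - 14*Y = (1 - 4)**2 - 14*80 = (-3)**2 - 1120 = 9 - 1120 = -1111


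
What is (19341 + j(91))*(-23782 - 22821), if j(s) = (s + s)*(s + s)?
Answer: -2445026395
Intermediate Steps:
j(s) = 4*s² (j(s) = (2*s)*(2*s) = 4*s²)
(19341 + j(91))*(-23782 - 22821) = (19341 + 4*91²)*(-23782 - 22821) = (19341 + 4*8281)*(-46603) = (19341 + 33124)*(-46603) = 52465*(-46603) = -2445026395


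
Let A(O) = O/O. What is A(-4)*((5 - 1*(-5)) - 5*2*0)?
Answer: 10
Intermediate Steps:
A(O) = 1
A(-4)*((5 - 1*(-5)) - 5*2*0) = 1*((5 - 1*(-5)) - 5*2*0) = 1*((5 + 5) - 10*0) = 1*(10 + 0) = 1*10 = 10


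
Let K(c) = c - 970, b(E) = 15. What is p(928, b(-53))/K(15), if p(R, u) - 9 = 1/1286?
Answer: -2315/245626 ≈ -0.0094249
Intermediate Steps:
K(c) = -970 + c
p(R, u) = 11575/1286 (p(R, u) = 9 + 1/1286 = 11575/1286)
p(928, b(-53))/K(15) = 11575/(1286*(-970 + 15)) = (11575/1286)/(-955) = (11575/1286)*(-1/955) = -2315/245626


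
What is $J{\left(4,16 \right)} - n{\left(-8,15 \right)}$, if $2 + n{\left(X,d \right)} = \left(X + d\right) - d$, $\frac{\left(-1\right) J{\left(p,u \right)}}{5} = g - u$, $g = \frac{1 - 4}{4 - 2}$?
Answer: $\frac{195}{2} \approx 97.5$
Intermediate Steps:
$g = - \frac{3}{2} \approx -1.5$
$J{\left(p,u \right)} = \frac{15}{2} + 5 u$ ($J{\left(p,u \right)} = - 5 \left(- \frac{3}{2} - u\right) = \frac{15}{2} + 5 u$)
$n{\left(X,d \right)} = -2 + X$ ($n{\left(X,d \right)} = -2 + \left(\left(X + d\right) - d\right) = -2 + X$)
$J{\left(4,16 \right)} - n{\left(-8,15 \right)} = \left(\frac{15}{2} + 5 \cdot 16\right) - \left(-2 - 8\right) = \left(\frac{15}{2} + 80\right) - -10 = \frac{175}{2} + 10 = \frac{195}{2}$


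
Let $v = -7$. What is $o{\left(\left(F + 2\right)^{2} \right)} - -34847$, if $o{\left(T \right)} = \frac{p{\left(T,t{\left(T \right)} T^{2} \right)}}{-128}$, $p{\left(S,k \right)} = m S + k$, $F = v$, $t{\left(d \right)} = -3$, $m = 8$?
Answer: $\frac{4462091}{128} \approx 34860.0$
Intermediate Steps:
$F = -7$
$p{\left(S,k \right)} = k + 8 S$ ($p{\left(S,k \right)} = 8 S + k = k + 8 S$)
$o{\left(T \right)} = - \frac{T}{16} + \frac{3 T^{2}}{128}$ ($o{\left(T \right)} = \frac{- 3 T^{2} + 8 T}{-128} = \left(- 3 T^{2} + 8 T\right) \left(- \frac{1}{128}\right) = - \frac{T}{16} + \frac{3 T^{2}}{128}$)
$o{\left(\left(F + 2\right)^{2} \right)} - -34847 = \frac{\left(-7 + 2\right)^{2} \left(-8 + 3 \left(-7 + 2\right)^{2}\right)}{128} - -34847 = \frac{\left(-5\right)^{2} \left(-8 + 3 \left(-5\right)^{2}\right)}{128} + 34847 = \frac{1}{128} \cdot 25 \left(-8 + 3 \cdot 25\right) + 34847 = \frac{1}{128} \cdot 25 \left(-8 + 75\right) + 34847 = \frac{1}{128} \cdot 25 \cdot 67 + 34847 = \frac{1675}{128} + 34847 = \frac{4462091}{128}$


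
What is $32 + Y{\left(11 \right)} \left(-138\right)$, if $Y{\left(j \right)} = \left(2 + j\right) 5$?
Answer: $-8938$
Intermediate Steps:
$Y{\left(j \right)} = 10 + 5 j$
$32 + Y{\left(11 \right)} \left(-138\right) = 32 + \left(10 + 5 \cdot 11\right) \left(-138\right) = 32 + \left(10 + 55\right) \left(-138\right) = 32 + 65 \left(-138\right) = 32 - 8970 = -8938$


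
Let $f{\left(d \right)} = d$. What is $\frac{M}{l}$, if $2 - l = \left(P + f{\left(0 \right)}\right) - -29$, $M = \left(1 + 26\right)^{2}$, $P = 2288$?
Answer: $- \frac{729}{2315} \approx -0.3149$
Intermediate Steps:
$M = 729$ ($M = 27^{2} = 729$)
$l = -2315$ ($l = 2 - \left(\left(2288 + 0\right) - -29\right) = 2 - \left(2288 + 29\right) = 2 - 2317 = -2315$)
$\frac{M}{l} = \frac{729}{-2315} = 729 \left(- \frac{1}{2315}\right) = - \frac{729}{2315}$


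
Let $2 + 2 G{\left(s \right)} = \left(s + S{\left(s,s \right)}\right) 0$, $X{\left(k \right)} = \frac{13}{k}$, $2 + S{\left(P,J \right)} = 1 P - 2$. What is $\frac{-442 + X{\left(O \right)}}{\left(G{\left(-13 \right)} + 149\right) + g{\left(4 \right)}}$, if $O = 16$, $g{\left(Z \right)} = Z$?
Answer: $- \frac{7059}{2432} \approx -2.9025$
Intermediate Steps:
$S{\left(P,J \right)} = -4 + P$ ($S{\left(P,J \right)} = -2 + \left(1 P - 2\right) = -2 + \left(P - 2\right) = -2 + \left(-2 + P\right) = -4 + P$)
$G{\left(s \right)} = -1$ ($G{\left(s \right)} = -1 + \frac{\left(s + \left(-4 + s\right)\right) 0}{2} = -1 + \frac{\left(-4 + 2 s\right) 0}{2} = -1 + \frac{1}{2} \cdot 0 = -1 + 0 = -1$)
$\frac{-442 + X{\left(O \right)}}{\left(G{\left(-13 \right)} + 149\right) + g{\left(4 \right)}} = \frac{-442 + \frac{13}{16}}{\left(-1 + 149\right) + 4} = \frac{-442 + 13 \cdot \frac{1}{16}}{148 + 4} = \frac{-442 + \frac{13}{16}}{152} = \left(- \frac{7059}{16}\right) \frac{1}{152} = - \frac{7059}{2432}$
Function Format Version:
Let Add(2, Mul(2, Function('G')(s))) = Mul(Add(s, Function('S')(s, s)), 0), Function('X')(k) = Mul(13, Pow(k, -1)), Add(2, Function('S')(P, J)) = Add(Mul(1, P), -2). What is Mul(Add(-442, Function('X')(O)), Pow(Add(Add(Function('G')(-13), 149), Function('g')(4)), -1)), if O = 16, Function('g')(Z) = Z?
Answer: Rational(-7059, 2432) ≈ -2.9025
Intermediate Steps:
Function('S')(P, J) = Add(-4, P) (Function('S')(P, J) = Add(-2, Add(Mul(1, P), -2)) = Add(-2, Add(P, -2)) = Add(-2, Add(-2, P)) = Add(-4, P))
Function('G')(s) = -1 (Function('G')(s) = Add(-1, Mul(Rational(1, 2), Mul(Add(s, Add(-4, s)), 0))) = Add(-1, Mul(Rational(1, 2), Mul(Add(-4, Mul(2, s)), 0))) = Add(-1, Mul(Rational(1, 2), 0)) = Add(-1, 0) = -1)
Mul(Add(-442, Function('X')(O)), Pow(Add(Add(Function('G')(-13), 149), Function('g')(4)), -1)) = Mul(Add(-442, Mul(13, Pow(16, -1))), Pow(Add(Add(-1, 149), 4), -1)) = Mul(Add(-442, Mul(13, Rational(1, 16))), Pow(Add(148, 4), -1)) = Mul(Add(-442, Rational(13, 16)), Pow(152, -1)) = Mul(Rational(-7059, 16), Rational(1, 152)) = Rational(-7059, 2432)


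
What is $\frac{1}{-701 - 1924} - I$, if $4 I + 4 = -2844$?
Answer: $\frac{1868999}{2625} \approx 712.0$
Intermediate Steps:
$I = -712$ ($I = -1 + \frac{1}{4} \left(-2844\right) = -1 - 711 = -712$)
$\frac{1}{-701 - 1924} - I = \frac{1}{-701 - 1924} - -712 = \frac{1}{-2625} + 712 = - \frac{1}{2625} + 712 = \frac{1868999}{2625}$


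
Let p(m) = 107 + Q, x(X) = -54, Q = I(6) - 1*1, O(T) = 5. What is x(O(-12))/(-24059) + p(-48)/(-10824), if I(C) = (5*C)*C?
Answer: -286199/11837028 ≈ -0.024178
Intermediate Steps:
I(C) = 5*C**2
Q = 179 (Q = 5*6**2 - 1*1 = 5*36 - 1 = 180 - 1 = 179)
p(m) = 286 (p(m) = 107 + 179 = 286)
x(O(-12))/(-24059) + p(-48)/(-10824) = -54/(-24059) + 286/(-10824) = -54*(-1/24059) + 286*(-1/10824) = 54/24059 - 13/492 = -286199/11837028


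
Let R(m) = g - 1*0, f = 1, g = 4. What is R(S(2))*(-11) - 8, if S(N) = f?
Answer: -52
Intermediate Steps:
S(N) = 1
R(m) = 4 (R(m) = 4 - 1*0 = 4 + 0 = 4)
R(S(2))*(-11) - 8 = 4*(-11) - 8 = -44 - 8 = -52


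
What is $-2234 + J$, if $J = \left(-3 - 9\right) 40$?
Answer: $-2714$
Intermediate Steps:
$J = -480$ ($J = \left(-12\right) 40 = -480$)
$-2234 + J = -2234 - 480 = -2714$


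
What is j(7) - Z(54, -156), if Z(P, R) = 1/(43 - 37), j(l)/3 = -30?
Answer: -541/6 ≈ -90.167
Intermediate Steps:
j(l) = -90 (j(l) = 3*(-30) = -90)
Z(P, R) = 1/6
j(7) - Z(54, -156) = -90 - 1*1/6 = -90 - 1/6 = -541/6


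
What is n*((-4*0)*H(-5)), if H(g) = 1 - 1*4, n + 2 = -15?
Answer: 0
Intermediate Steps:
n = -17 (n = -2 - 15 = -17)
H(g) = -3 (H(g) = 1 - 4 = -3)
n*((-4*0)*H(-5)) = -17*(-4*0)*(-3) = -0*(-3) = -17*0 = 0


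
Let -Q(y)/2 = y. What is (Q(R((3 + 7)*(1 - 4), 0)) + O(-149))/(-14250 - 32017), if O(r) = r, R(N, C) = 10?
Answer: 13/3559 ≈ 0.0036527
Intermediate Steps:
Q(y) = -2*y
(Q(R((3 + 7)*(1 - 4), 0)) + O(-149))/(-14250 - 32017) = (-2*10 - 149)/(-14250 - 32017) = (-20 - 149)/(-46267) = -169*(-1/46267) = 13/3559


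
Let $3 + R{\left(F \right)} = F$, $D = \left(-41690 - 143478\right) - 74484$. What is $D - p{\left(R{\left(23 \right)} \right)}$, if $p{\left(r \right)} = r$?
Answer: $-259672$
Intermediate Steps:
$D = -259652$ ($D = -185168 - 74484 = -259652$)
$R{\left(F \right)} = -3 + F$
$D - p{\left(R{\left(23 \right)} \right)} = -259652 - \left(-3 + 23\right) = -259652 - 20 = -259672$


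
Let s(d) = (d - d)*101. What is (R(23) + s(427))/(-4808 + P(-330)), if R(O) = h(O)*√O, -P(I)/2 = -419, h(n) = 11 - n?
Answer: 6*√23/1985 ≈ 0.014496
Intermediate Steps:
P(I) = 838 (P(I) = -2*(-419) = 838)
R(O) = √O*(11 - O) (R(O) = (11 - O)*√O = √O*(11 - O))
s(d) = 0 (s(d) = 0*101 = 0)
(R(23) + s(427))/(-4808 + P(-330)) = (√23*(11 - 1*23) + 0)/(-4808 + 838) = (√23*(11 - 23) + 0)/(-3970) = (√23*(-12) + 0)*(-1/3970) = (-12*√23 + 0)*(-1/3970) = -12*√23*(-1/3970) = 6*√23/1985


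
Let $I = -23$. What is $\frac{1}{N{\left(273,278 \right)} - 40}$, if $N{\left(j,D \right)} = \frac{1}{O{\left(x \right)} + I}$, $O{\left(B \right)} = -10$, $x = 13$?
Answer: $- \frac{33}{1321} \approx -0.024981$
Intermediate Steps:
$N{\left(j,D \right)} = - \frac{1}{33}$ ($N{\left(j,D \right)} = \frac{1}{-10 - 23} = \frac{1}{-33} = - \frac{1}{33}$)
$\frac{1}{N{\left(273,278 \right)} - 40} = \frac{1}{- \frac{1}{33} - 40} = \frac{1}{- \frac{1321}{33}} = - \frac{33}{1321}$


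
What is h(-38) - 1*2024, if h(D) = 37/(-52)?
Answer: -105285/52 ≈ -2024.7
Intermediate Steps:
h(D) = -37/52 (h(D) = 37*(-1/52) = -37/52)
h(-38) - 1*2024 = -37/52 - 1*2024 = -37/52 - 2024 = -105285/52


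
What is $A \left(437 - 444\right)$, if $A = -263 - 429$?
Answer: $4844$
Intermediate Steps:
$A = -692$ ($A = -263 - 429 = -692$)
$A \left(437 - 444\right) = - 692 \left(437 - 444\right) = \left(-692\right) \left(-7\right) = 4844$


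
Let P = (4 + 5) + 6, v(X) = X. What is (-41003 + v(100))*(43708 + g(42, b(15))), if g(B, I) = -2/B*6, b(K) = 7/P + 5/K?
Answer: -12514436462/7 ≈ -1.7878e+9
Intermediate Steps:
P = 15 (P = 9 + 6 = 15)
b(K) = 7/15 + 5/K
g(B, I) = -12/B
(-41003 + v(100))*(43708 + g(42, b(15))) = (-41003 + 100)*(43708 - 12/42) = -40903*(43708 - 12*1/42) = -40903*(43708 - 2/7) = -40903*305954/7 = -12514436462/7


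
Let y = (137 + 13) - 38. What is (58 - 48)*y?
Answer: 1120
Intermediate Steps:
y = 112 (y = 150 - 38 = 112)
(58 - 48)*y = (58 - 48)*112 = 10*112 = 1120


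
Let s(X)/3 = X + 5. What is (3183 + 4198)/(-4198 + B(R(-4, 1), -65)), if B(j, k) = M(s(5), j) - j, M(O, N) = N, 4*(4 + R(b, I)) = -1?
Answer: -7381/4198 ≈ -1.7582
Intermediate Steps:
s(X) = 15 + 3*X (s(X) = 3*(X + 5) = 3*(5 + X) = 15 + 3*X)
R(b, I) = -17/4 (R(b, I) = -4 + (¼)*(-1) = -4 - ¼ = -17/4)
B(j, k) = 0 (B(j, k) = j - j = 0)
(3183 + 4198)/(-4198 + B(R(-4, 1), -65)) = (3183 + 4198)/(-4198 + 0) = 7381/(-4198) = 7381*(-1/4198) = -7381/4198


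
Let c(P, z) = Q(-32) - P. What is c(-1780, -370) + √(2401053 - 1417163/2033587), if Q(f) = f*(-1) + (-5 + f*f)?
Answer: 2831 + 2*√2482373595540125869/2033587 ≈ 4380.5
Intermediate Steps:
Q(f) = -5 + f² - f (Q(f) = -f + (-5 + f²) = -5 + f² - f)
c(P, z) = 1051 - P (c(P, z) = (-5 + (-32)² - 1*(-32)) - P = (-5 + 1024 + 32) - P = 1051 - P)
c(-1780, -370) + √(2401053 - 1417163/2033587) = (1051 - 1*(-1780)) + √(2401053 - 1417163/2033587) = (1051 + 1780) + √(2401053 - 1417163*1/2033587) = 2831 + √(2401053 - 1417163/2033587) = 2831 + √(4882748749948/2033587) = 2831 + 2*√2482373595540125869/2033587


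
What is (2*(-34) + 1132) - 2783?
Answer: -1719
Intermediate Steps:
(2*(-34) + 1132) - 2783 = (-68 + 1132) - 2783 = 1064 - 2783 = -1719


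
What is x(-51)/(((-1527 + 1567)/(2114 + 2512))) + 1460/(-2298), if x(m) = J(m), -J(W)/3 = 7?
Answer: -55824977/22980 ≈ -2429.3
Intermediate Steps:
J(W) = -21 (J(W) = -3*7 = -21)
x(m) = -21
x(-51)/(((-1527 + 1567)/(2114 + 2512))) + 1460/(-2298) = -21*(2114 + 2512)/(-1527 + 1567) + 1460/(-2298) = -21/(40/4626) + 1460*(-1/2298) = -21/(40*(1/4626)) - 730/1149 = -21/20/2313 - 730/1149 = -21*2313/20 - 730/1149 = -48573/20 - 730/1149 = -55824977/22980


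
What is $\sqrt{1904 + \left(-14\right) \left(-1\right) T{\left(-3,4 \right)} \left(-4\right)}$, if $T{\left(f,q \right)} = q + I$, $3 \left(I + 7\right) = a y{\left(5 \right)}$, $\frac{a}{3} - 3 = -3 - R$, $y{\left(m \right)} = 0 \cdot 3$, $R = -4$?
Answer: $2 \sqrt{518} \approx 45.519$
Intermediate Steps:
$y{\left(m \right)} = 0$
$a = 12$ ($a = 9 + 3 \left(-3 - -4\right) = 9 + 3 \left(-3 + 4\right) = 9 + 3 \cdot 1 = 9 + 3 = 12$)
$I = -7$ ($I = -7 + \frac{12 \cdot 0}{3} = -7 + \frac{1}{3} \cdot 0 = -7 + 0 = -7$)
$T{\left(f,q \right)} = -7 + q$ ($T{\left(f,q \right)} = q - 7 = -7 + q$)
$\sqrt{1904 + \left(-14\right) \left(-1\right) T{\left(-3,4 \right)} \left(-4\right)} = \sqrt{1904 + \left(-14\right) \left(-1\right) \left(-7 + 4\right) \left(-4\right)} = \sqrt{1904 + 14 \left(\left(-3\right) \left(-4\right)\right)} = \sqrt{1904 + 14 \cdot 12} = \sqrt{1904 + 168} = \sqrt{2072} = 2 \sqrt{518}$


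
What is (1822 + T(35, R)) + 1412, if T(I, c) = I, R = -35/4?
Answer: 3269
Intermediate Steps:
R = -35/4 (R = -35*¼ = -35/4 ≈ -8.7500)
(1822 + T(35, R)) + 1412 = (1822 + 35) + 1412 = 1857 + 1412 = 3269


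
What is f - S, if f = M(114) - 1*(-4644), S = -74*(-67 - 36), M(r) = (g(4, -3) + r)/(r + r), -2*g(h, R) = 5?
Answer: -1357745/456 ≈ -2977.5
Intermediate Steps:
g(h, R) = -5/2 (g(h, R) = -1/2*5 = -5/2)
M(r) = (-5/2 + r)/(2*r) (M(r) = (-5/2 + r)/(r + r) = (-5/2 + r)/((2*r)) = (-5/2 + r)*(1/(2*r)) = (-5/2 + r)/(2*r))
S = 7622 (S = -74*(-103) = 7622)
f = 2117887/456 (f = (1/4)*(-5 + 2*114)/114 - 1*(-4644) = (1/4)*(1/114)*(-5 + 228) + 4644 = (1/4)*(1/114)*223 + 4644 = 223/456 + 4644 = 2117887/456 ≈ 4644.5)
f - S = 2117887/456 - 1*7622 = 2117887/456 - 7622 = -1357745/456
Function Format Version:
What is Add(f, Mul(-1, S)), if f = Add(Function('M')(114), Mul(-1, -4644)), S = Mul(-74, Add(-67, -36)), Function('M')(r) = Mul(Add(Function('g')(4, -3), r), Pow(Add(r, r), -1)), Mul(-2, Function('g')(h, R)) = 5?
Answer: Rational(-1357745, 456) ≈ -2977.5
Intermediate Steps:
Function('g')(h, R) = Rational(-5, 2) (Function('g')(h, R) = Mul(Rational(-1, 2), 5) = Rational(-5, 2))
Function('M')(r) = Mul(Rational(1, 2), Pow(r, -1), Add(Rational(-5, 2), r)) (Function('M')(r) = Mul(Add(Rational(-5, 2), r), Pow(Add(r, r), -1)) = Mul(Add(Rational(-5, 2), r), Pow(Mul(2, r), -1)) = Mul(Add(Rational(-5, 2), r), Mul(Rational(1, 2), Pow(r, -1))) = Mul(Rational(1, 2), Pow(r, -1), Add(Rational(-5, 2), r)))
S = 7622 (S = Mul(-74, -103) = 7622)
f = Rational(2117887, 456) (f = Add(Mul(Rational(1, 4), Pow(114, -1), Add(-5, Mul(2, 114))), Mul(-1, -4644)) = Add(Mul(Rational(1, 4), Rational(1, 114), Add(-5, 228)), 4644) = Add(Mul(Rational(1, 4), Rational(1, 114), 223), 4644) = Add(Rational(223, 456), 4644) = Rational(2117887, 456) ≈ 4644.5)
Add(f, Mul(-1, S)) = Add(Rational(2117887, 456), Mul(-1, 7622)) = Add(Rational(2117887, 456), -7622) = Rational(-1357745, 456)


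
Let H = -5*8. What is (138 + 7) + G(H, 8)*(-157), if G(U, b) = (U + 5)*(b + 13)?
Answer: 115540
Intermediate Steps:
H = -40
G(U, b) = (5 + U)*(13 + b)
(138 + 7) + G(H, 8)*(-157) = (138 + 7) + (65 + 5*8 + 13*(-40) - 40*8)*(-157) = 145 + (65 + 40 - 520 - 320)*(-157) = 145 - 735*(-157) = 145 + 115395 = 115540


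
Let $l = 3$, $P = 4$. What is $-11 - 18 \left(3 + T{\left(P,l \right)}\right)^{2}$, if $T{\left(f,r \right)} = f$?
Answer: $-893$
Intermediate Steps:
$-11 - 18 \left(3 + T{\left(P,l \right)}\right)^{2} = -11 - 18 \left(3 + 4\right)^{2} = -11 - 18 \cdot 7^{2} = -11 - 882 = -893$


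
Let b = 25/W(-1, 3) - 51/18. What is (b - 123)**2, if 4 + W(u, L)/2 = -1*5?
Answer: 1311025/81 ≈ 16186.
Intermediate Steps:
W(u, L) = -18 (W(u, L) = -8 + 2*(-1*5) = -8 + 2*(-5) = -8 - 10 = -18)
b = -38/9 (b = 25/(-18) - 51/18 = 25*(-1/18) - 51*1/18 = -25/18 - 17/6 = -38/9 ≈ -4.2222)
(b - 123)**2 = (-38/9 - 123)**2 = (-1145/9)**2 = 1311025/81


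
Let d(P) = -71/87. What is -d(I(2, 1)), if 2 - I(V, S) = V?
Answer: 71/87 ≈ 0.81609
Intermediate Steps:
I(V, S) = 2 - V
d(P) = -71/87 (d(P) = -71*1/87 = -71/87)
-d(I(2, 1)) = -1*(-71/87) = 71/87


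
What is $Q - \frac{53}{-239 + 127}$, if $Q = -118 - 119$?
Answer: $- \frac{26491}{112} \approx -236.53$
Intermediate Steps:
$Q = -237$ ($Q = -118 - 119 = -237$)
$Q - \frac{53}{-239 + 127} = -237 - \frac{53}{-239 + 127} = -237 - \frac{53}{-112} = -237 - - \frac{53}{112} = -237 + \frac{53}{112} = - \frac{26491}{112}$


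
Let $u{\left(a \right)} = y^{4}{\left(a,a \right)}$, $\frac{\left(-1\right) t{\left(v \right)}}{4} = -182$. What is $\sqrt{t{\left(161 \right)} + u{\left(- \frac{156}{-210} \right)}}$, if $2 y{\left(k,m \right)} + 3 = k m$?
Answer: $\frac{3 \sqrt{2923415178220889}}{6002500} \approx 27.023$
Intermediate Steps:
$t{\left(v \right)} = 728$ ($t{\left(v \right)} = \left(-4\right) \left(-182\right) = 728$)
$y{\left(k,m \right)} = - \frac{3}{2} + \frac{k m}{2}$
$u{\left(a \right)} = \left(- \frac{3}{2} + \frac{a^{2}}{2}\right)^{4}$ ($u{\left(a \right)} = \left(- \frac{3}{2} + \frac{a a}{2}\right)^{4} = \left(- \frac{3}{2} + \frac{a^{2}}{2}\right)^{4}$)
$\sqrt{t{\left(161 \right)} + u{\left(- \frac{156}{-210} \right)}} = \sqrt{728 + \frac{\left(-3 + \left(- \frac{156}{-210}\right)^{2}\right)^{4}}{16}} = \sqrt{728 + \frac{\left(-3 + \left(\left(-156\right) \left(- \frac{1}{210}\right)\right)^{2}\right)^{4}}{16}} = \sqrt{728 + \frac{\left(-3 + \left(\frac{26}{35}\right)^{2}\right)^{4}}{16}} = \sqrt{728 + \frac{\left(-3 + \frac{676}{1225}\right)^{4}}{16}} = \sqrt{728 + \frac{\left(- \frac{2999}{1225}\right)^{4}}{16}} = \sqrt{728 + \frac{1}{16} \cdot \frac{80892053988001}{2251875390625}} = \sqrt{728 + \frac{80892053988001}{36030006250000}} = \sqrt{\frac{26310736603988001}{36030006250000}} = \frac{3 \sqrt{2923415178220889}}{6002500}$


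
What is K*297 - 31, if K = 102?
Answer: 30263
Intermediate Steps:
K*297 - 31 = 102*297 - 31 = 30294 - 31 = 30263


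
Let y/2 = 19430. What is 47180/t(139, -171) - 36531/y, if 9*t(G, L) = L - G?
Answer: -1651205781/1204660 ≈ -1370.7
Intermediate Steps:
y = 38860 (y = 2*19430 = 38860)
t(G, L) = -G/9 + L/9 (t(G, L) = (L - G)/9 = -G/9 + L/9)
47180/t(139, -171) - 36531/y = 47180/(-⅑*139 + (⅑)*(-171)) - 36531/38860 = 47180/(-139/9 - 19) - 36531*1/38860 = 47180/(-310/9) - 36531/38860 = 47180*(-9/310) - 36531/38860 = -42462/31 - 36531/38860 = -1651205781/1204660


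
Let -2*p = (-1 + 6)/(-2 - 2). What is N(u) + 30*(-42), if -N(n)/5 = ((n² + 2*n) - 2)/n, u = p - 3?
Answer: -191875/152 ≈ -1262.3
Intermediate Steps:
p = 5/8 (p = -(-1 + 6)/(2*(-2 - 2)) = -5/(2*(-4)) = -5*(-1)/(2*4) = -½*(-5/4) = 5/8 ≈ 0.62500)
u = -19/8 (u = 5/8 - 3 = -19/8 ≈ -2.3750)
N(n) = -5*(-2 + n² + 2*n)/n (N(n) = -5*((n² + 2*n) - 2)/n = -5*(-2 + n² + 2*n)/n)
N(u) + 30*(-42) = (-10 - 5*(-19/8) + 10/(-19/8)) + 30*(-42) = (-10 + 95/8 + 10*(-8/19)) - 1260 = (-10 + 95/8 - 80/19) - 1260 = -355/152 - 1260 = -191875/152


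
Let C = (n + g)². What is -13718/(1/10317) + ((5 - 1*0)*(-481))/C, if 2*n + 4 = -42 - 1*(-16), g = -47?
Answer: -544035963869/3844 ≈ -1.4153e+8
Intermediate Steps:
n = -15 (n = -2 + (-42 - 1*(-16))/2 = -2 + (-42 + 16)/2 = -2 + (½)*(-26) = -2 - 13 = -15)
C = 3844 (C = (-15 - 47)² = (-62)² = 3844)
-13718/(1/10317) + ((5 - 1*0)*(-481))/C = -13718/(1/10317) + ((5 - 1*0)*(-481))/3844 = -13718/1/10317 + ((5 + 0)*(-481))*(1/3844) = -13718*10317 + (5*(-481))*(1/3844) = -141528606 - 2405*1/3844 = -141528606 - 2405/3844 = -544035963869/3844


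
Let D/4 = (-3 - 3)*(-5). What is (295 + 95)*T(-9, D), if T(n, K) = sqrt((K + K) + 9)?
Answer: 390*sqrt(249) ≈ 6154.1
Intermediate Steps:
D = 120 (D = 4*((-3 - 3)*(-5)) = 4*(-6*(-5)) = 4*30 = 120)
T(n, K) = sqrt(9 + 2*K) (T(n, K) = sqrt(2*K + 9) = sqrt(9 + 2*K))
(295 + 95)*T(-9, D) = (295 + 95)*sqrt(9 + 2*120) = 390*sqrt(9 + 240) = 390*sqrt(249)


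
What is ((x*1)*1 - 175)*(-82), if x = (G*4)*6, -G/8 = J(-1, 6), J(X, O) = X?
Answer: -1394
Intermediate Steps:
G = 8 (G = -8*(-1) = 8)
x = 192 (x = (8*4)*6 = 32*6 = 192)
((x*1)*1 - 175)*(-82) = ((192*1)*1 - 175)*(-82) = (192*1 - 175)*(-82) = (192 - 175)*(-82) = 17*(-82) = -1394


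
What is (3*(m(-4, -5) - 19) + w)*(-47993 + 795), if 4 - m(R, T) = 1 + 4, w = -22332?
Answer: 1056857616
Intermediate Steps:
m(R, T) = -1 (m(R, T) = 4 - (1 + 4) = 4 - 1*5 = 4 - 5 = -1)
(3*(m(-4, -5) - 19) + w)*(-47993 + 795) = (3*(-1 - 19) - 22332)*(-47993 + 795) = (3*(-20) - 22332)*(-47198) = (-60 - 22332)*(-47198) = -22392*(-47198) = 1056857616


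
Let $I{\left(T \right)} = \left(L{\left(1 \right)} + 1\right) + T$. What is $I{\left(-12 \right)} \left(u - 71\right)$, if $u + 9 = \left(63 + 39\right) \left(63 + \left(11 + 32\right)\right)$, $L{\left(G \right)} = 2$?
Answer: $-96588$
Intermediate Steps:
$I{\left(T \right)} = 3 + T$ ($I{\left(T \right)} = \left(2 + 1\right) + T = 3 + T$)
$u = 10803$ ($u = -9 + \left(63 + 39\right) \left(63 + \left(11 + 32\right)\right) = -9 + 102 \left(63 + 43\right) = -9 + 102 \cdot 106 = -9 + 10812 = 10803$)
$I{\left(-12 \right)} \left(u - 71\right) = \left(3 - 12\right) \left(10803 - 71\right) = \left(-9\right) 10732 = -96588$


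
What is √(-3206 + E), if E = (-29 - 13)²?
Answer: I*√1442 ≈ 37.974*I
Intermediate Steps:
E = 1764 (E = (-42)² = 1764)
√(-3206 + E) = √(-3206 + 1764) = √(-1442) = I*√1442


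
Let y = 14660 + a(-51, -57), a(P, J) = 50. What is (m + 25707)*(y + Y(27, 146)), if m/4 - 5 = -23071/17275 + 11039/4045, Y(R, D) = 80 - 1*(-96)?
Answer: 5353376954328414/13975475 ≈ 3.8305e+8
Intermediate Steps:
Y(R, D) = 176 (Y(R, D) = 80 + 96 = 176)
m = 357410724/13975475 (m = 20 + 4*(-23071/17275 + 11039/4045) = 20 + 4*(19475306/13975475) = 20 + 77901224/13975475 = 357410724/13975475 ≈ 25.574)
y = 14710 (y = 14660 + 50 = 14710)
(m + 25707)*(y + Y(27, 146)) = (357410724/13975475 + 25707)*(14710 + 176) = (359624946549/13975475)*14886 = 5353376954328414/13975475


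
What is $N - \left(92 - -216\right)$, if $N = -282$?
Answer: $-590$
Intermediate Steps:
$N - \left(92 - -216\right) = -282 - \left(92 - -216\right) = -282 - \left(92 + 216\right) = -282 - 308 = -590$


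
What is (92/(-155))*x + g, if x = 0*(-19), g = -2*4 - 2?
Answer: -10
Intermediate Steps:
g = -10 (g = -8 - 2 = -10)
x = 0
(92/(-155))*x + g = (92/(-155))*0 - 10 = (92*(-1/155))*0 - 10 = -92/155*0 - 10 = 0 - 10 = -10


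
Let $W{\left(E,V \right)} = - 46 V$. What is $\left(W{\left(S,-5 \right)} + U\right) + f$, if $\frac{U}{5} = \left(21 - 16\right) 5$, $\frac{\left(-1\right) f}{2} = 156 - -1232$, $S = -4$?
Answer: $-2421$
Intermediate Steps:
$f = -2776$ ($f = - 2 \left(156 - -1232\right) = - 2 \left(156 + 1232\right) = \left(-2\right) 1388 = -2776$)
$U = 125$ ($U = 5 \left(21 - 16\right) 5 = 5 \cdot 5 \cdot 5 = 5 \cdot 25 = 125$)
$\left(W{\left(S,-5 \right)} + U\right) + f = \left(\left(-46\right) \left(-5\right) + 125\right) - 2776 = \left(230 + 125\right) - 2776 = 355 - 2776 = -2421$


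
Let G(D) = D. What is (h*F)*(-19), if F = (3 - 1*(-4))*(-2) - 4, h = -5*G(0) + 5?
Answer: 1710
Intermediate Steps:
h = 5 (h = -5*0 + 5 = 0 + 5 = 5)
F = -18 (F = (3 + 4)*(-2) - 4 = 7*(-2) - 4 = -14 - 4 = -18)
(h*F)*(-19) = (5*(-18))*(-19) = -90*(-19) = 1710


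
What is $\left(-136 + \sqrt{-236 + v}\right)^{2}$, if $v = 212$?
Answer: $18472 - 544 i \sqrt{6} \approx 18472.0 - 1332.5 i$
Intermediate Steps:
$\left(-136 + \sqrt{-236 + v}\right)^{2} = \left(-136 + \sqrt{-236 + 212}\right)^{2} = \left(-136 + \sqrt{-24}\right)^{2} = \left(-136 + 2 i \sqrt{6}\right)^{2}$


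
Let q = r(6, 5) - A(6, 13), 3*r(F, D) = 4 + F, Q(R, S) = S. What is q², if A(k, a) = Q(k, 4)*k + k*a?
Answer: 87616/9 ≈ 9735.1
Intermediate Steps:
r(F, D) = 4/3 + F/3 (r(F, D) = (4 + F)/3 = 4/3 + F/3)
A(k, a) = 4*k + a*k (A(k, a) = 4*k + k*a = 4*k + a*k)
q = -296/3 (q = (4/3 + (⅓)*6) - 6*(4 + 13) = (4/3 + 2) - 6*17 = 10/3 - 1*102 = 10/3 - 102 = -296/3 ≈ -98.667)
q² = (-296/3)² = 87616/9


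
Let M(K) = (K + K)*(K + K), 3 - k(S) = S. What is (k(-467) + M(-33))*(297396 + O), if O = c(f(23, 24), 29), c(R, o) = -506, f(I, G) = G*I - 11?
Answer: 1432791140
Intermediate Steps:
f(I, G) = -11 + G*I
k(S) = 3 - S
M(K) = 4*K² (M(K) = (2*K)*(2*K) = 4*K²)
O = -506
(k(-467) + M(-33))*(297396 + O) = ((3 - 1*(-467)) + 4*(-33)²)*(297396 - 506) = ((3 + 467) + 4*1089)*296890 = (470 + 4356)*296890 = 4826*296890 = 1432791140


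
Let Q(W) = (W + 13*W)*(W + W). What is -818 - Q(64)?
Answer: -115506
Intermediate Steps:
Q(W) = 28*W**2 (Q(W) = (14*W)*(2*W) = 28*W**2)
-818 - Q(64) = -818 - 28*64**2 = -818 - 28*4096 = -818 - 1*114688 = -818 - 114688 = -115506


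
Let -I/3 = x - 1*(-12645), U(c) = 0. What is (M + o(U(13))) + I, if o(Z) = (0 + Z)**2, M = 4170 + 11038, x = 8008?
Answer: -46751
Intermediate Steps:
I = -61959 (I = -3*(8008 - 1*(-12645)) = -3*(8008 + 12645) = -3*20653 = -61959)
M = 15208
o(Z) = Z**2
(M + o(U(13))) + I = (15208 + 0**2) - 61959 = (15208 + 0) - 61959 = 15208 - 61959 = -46751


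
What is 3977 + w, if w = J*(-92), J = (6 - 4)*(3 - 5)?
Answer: 4345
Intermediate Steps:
J = -4 (J = 2*(-2) = -4)
w = 368 (w = -4*(-92) = 368)
3977 + w = 3977 + 368 = 4345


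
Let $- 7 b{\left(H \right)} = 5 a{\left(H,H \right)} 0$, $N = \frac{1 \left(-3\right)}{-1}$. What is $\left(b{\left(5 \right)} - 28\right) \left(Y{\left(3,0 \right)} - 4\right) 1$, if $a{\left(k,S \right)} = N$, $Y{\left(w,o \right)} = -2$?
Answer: $168$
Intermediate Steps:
$N = 3$ ($N = \left(-3\right) \left(-1\right) = 3$)
$a{\left(k,S \right)} = 3$
$b{\left(H \right)} = 0$ ($b{\left(H \right)} = - \frac{5 \cdot 3 \cdot 0}{7} = - \frac{15 \cdot 0}{7} = \left(- \frac{1}{7}\right) 0 = 0$)
$\left(b{\left(5 \right)} - 28\right) \left(Y{\left(3,0 \right)} - 4\right) 1 = \left(0 - 28\right) \left(-2 - 4\right) 1 = - 28 \left(\left(-6\right) 1\right) = \left(-28\right) \left(-6\right) = 168$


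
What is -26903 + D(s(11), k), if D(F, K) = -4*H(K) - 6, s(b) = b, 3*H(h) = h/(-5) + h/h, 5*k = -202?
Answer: -2019083/75 ≈ -26921.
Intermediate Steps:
k = -202/5 (k = (⅕)*(-202) = -202/5 ≈ -40.400)
H(h) = ⅓ - h/15 (H(h) = (h/(-5) + h/h)/3 = (h*(-⅕) + 1)/3 = (-h/5 + 1)/3 = (1 - h/5)/3 = ⅓ - h/15)
D(F, K) = -22/3 + 4*K/15 (D(F, K) = -4*(⅓ - K/15) - 6 = (-4/3 + 4*K/15) - 6 = -22/3 + 4*K/15)
-26903 + D(s(11), k) = -26903 + (-22/3 + (4/15)*(-202/5)) = -26903 + (-22/3 - 808/75) = -26903 - 1358/75 = -2019083/75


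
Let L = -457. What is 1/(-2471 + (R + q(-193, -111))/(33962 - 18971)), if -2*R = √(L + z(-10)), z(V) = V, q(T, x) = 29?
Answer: -740410127216/1829551992031921 + 9994*I*√467/1829551992031921 ≈ -0.00040469 + 1.1805e-10*I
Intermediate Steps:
R = -I*√467/2 (R = -√(-457 - 10)/2 = -I*√467/2 ≈ -10.805*I)
1/(-2471 + (R + q(-193, -111))/(33962 - 18971)) = 1/(-2471 + (-I*√467/2 + 29)/(33962 - 18971)) = 1/(-2471 + (29 - I*√467/2)/14991) = 1/(-2471 + (29 - I*√467/2)*(1/14991)) = 1/(-2471 + (29/14991 - I*√467/29982)) = 1/(-37042732/14991 - I*√467/29982)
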